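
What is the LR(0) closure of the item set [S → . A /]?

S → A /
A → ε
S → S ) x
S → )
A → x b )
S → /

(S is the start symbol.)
To compute CLOSURE, for each item [A → α.Bβ] where B is a non-terminal, add [B → .γ] for all productions B → γ; repeat for the newly added items until nothing changes.

Start with: [S → . A /]
  [S → . A /] has the dot before A: add [A → .], [A → . x b )]
No further items can be added.

CLOSURE = { [A → . x b )], [A → .], [S → . A /] }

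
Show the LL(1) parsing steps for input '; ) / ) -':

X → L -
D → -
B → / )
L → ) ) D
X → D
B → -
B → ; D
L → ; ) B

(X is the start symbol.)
Stack is shown with the top on the left.

Stack      Input        Action
------------------------------
X $        ; ) / ) - $  output X → L -
L - $      ; ) / ) - $  output L → ; ) B
; ) B - $  ; ) / ) - $  match ';'
) B - $    ) / ) - $    match ')'
B - $      / ) - $      output B → / )
/ ) - $    / ) - $      match '/'
) - $      ) - $        match ')'
- $        - $          match '-'
$          $            accept

The string is accepted.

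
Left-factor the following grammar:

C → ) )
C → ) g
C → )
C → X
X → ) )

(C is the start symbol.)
Left-factoring transforms A → αβ₁ | αβ₂ into A → αA' and A' → β₁ | β₂
(α is the longest common prefix among the alternatives). Repeat until
no nonterminal has two alternatives with a common prefix.

Round 1: C has alternatives sharing prefix ')'. Introduce C': C → ) C'
  Add: C' → )
  Add: C' → g
  Add: C' → ε

No remaining common prefixes — done.

Resulting grammar:
C → ) C'
C' → )
C' → g
C' → ε
C → X
X → ) )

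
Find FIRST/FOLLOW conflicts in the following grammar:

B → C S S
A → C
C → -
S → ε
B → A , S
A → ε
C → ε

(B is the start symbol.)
A FIRST/FOLLOW conflict occurs when a non-terminal N has a nullable alternative N → β (β ⇒* ε) and another alternative N → α with FIRST(α) ∩ FOLLOW(N) ≠ ∅: on such a lookahead the parser cannot decide between expanding α and letting N vanish via β.

Nullable non-terminals: A, B, C, S.
FIRST sets used below: FIRST(C) = { '-', ε }, FIRST(S) = { ε }, FIRST(A) = { '-', ε }

A: nullable alternative(s) A → C, A → ε; FOLLOW(A) = { ',' }
  A → C: FIRST \ {ε} = { '-' } — disjoint from FOLLOW(A)
  A → ε: FIRST \ {ε} = { } — disjoint from FOLLOW(A)

B: nullable alternative(s) B → C S S; FOLLOW(B) = { $ }
  B → C S S: FIRST \ {ε} = { '-' } — this is the only nullable alternative, skip
  B → A , S: FIRST \ {ε} = { ',', '-' } — disjoint from FOLLOW(B)

C: nullable alternative(s) C → ε; FOLLOW(C) = { $, ',' }
  C → -: FIRST \ {ε} = { '-' } — disjoint from FOLLOW(C)
  C → ε: FIRST \ {ε} = { } — this is the only nullable alternative, skip
S has a nullable alternative but only one production, so nothing to check.

No FIRST/FOLLOW conflicts found.

Answer: No FIRST/FOLLOW conflicts.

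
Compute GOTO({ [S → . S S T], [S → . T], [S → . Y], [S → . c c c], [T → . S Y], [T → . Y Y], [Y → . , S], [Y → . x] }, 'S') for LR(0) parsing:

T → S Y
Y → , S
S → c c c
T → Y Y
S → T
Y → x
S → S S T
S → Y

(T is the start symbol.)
{ [S → . S S T], [S → . T], [S → . Y], [S → . c c c], [S → S . S T], [T → . S Y], [T → . Y Y], [T → S . Y], [Y → . , S], [Y → . x] }

GOTO(I, 'S') = CLOSURE({ [A → αX.β] : [A → α.Xβ] ∈ I, X = 'S' })

Items with dot before 'S', with the dot advanced:
  [S → . S S T] → [S → S . S T]
  [T → . S Y] → [T → S . Y]
Closure of the advanced items:
  [S → S . S T] has the dot before S: add [S → . c c c], [S → . T], [S → . S S T], [S → . Y]
  [T → S . Y] has the dot before Y: add [Y → . , S], [Y → . x]
  [S → . T] has the dot before T: add [T → . S Y], [T → . Y Y]

GOTO = { [S → . S S T], [S → . T], [S → . Y], [S → . c c c], [S → S . S T], [T → . S Y], [T → . Y Y], [T → S . Y], [Y → . , S], [Y → . x] }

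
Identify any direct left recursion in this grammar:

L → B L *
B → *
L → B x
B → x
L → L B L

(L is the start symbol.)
Direct left recursion occurs when N → N α for some non-terminal N (the right-hand side begins with the left-hand side itself).

L → B L *: starts with B
B → *: starts with '*'
L → B x: starts with B
B → x: starts with x
L → L B L: LEFT RECURSIVE (starts with L)

The grammar has direct left recursion on: L.

Answer: Yes, L is left-recursive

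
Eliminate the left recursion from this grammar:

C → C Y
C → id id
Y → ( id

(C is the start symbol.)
C is directly left-recursive. The standard transformation for
  A → A α₁ | ... | A α_m | β₁ | ... | β_n
is
  A  → β₁ A' | ... | β_n A'
  A' → α₁ A' | ... | α_m A' | ε

C → id id becomes C → id id C'
C → C Y becomes C' → Y C'
Add C' → ε

Productions for other non-terminals are unchanged:
  Y → ( id

Resulting grammar:
C → id id C'
C' → Y C'
C' → ε
Y → ( id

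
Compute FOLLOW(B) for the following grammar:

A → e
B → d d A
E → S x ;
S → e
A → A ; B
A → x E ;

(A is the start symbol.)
To compute FOLLOW(B), find every occurrence of B on a right-hand side N → α B β: add FIRST(β) \ {ε}, and if β is empty or nullable also add FOLLOW(N). Iterate to a fixed point.

In A → A ; B: B is at the end, add FOLLOW(A)

The FOLLOW sets referred to above (computed the same way, to a fixed point):
  FOLLOW(A) = { $, ';' }

Taking the union: FOLLOW(B) = { $, ';' }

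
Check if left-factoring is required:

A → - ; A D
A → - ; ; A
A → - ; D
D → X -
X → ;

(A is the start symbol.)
Yes, A has productions with common prefix '- ;'

Left-factoring is needed when two productions for the same non-terminal
share a common prefix on the right-hand side.

Productions for A:
  A → - ; A D
  A → - ; ; A
  A → - ; D

Found common prefix '- ;' in productions for A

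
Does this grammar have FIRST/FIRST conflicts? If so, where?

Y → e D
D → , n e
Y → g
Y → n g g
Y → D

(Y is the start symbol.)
A FIRST/FIRST conflict occurs when two productions N → α and N → β for the same non-terminal have FIRST(α) ∩ FIRST(β) ≠ ∅ (with ε ∈ FIRST of a nullable right-hand side, so two nullable alternatives also conflict).

FIRST sets of the non-terminals at (or reachable through a nullable prefix from) the front of some alternative:
  FIRST(D) = { ',' }

Productions for Y:
  Y → e D: FIRST = { 'e' }
  Y → g: FIRST = { 'g' }
  Y → n g g: FIRST = { 'n' }
  Y → D: FIRST = { ',' }
D has only one production, so no FIRST/FIRST conflict is possible there.

All alternatives of each non-terminal have pairwise disjoint FIRST sets.

Answer: No FIRST/FIRST conflicts.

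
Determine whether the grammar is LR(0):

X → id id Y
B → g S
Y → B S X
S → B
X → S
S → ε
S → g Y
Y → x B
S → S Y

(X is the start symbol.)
No. Shift-reduce conflict between [S → .] and [B → . g S]

A grammar is LR(0) if no state in the canonical LR(0) collection has:
  - both a shift item (dot before a terminal) and a complete item (shift-reduce conflict), or
  - two or more complete items (reduce-reduce conflict; the accept item [X' → X .] counts as a complete item here).

Augment with X' → X and build the canonical LR(0) collection (I0 = CLOSURE({[X' → . X]}), then GOTO on every symbol after a dot until no new states appear). It has 18 states:
  I0: { [B → . g S], [S → . B], [S → . S Y], [S → . g Y], [S → .], [X → . S], [X → . id id Y], [X' → . X] }  — shift, reduce
  I1: { [S → B .] }  — reduce
  I2: { [B → . g S], [S → S . Y], [X → S .], [Y → . B S X], [Y → . x B] }  — shift, reduce
  I3: { [X' → X .] }  — accept
  I4: { [B → . g S], [B → g . S], [S → . B], [S → . S Y], [S → . g Y], [S → .], [S → g . Y], [Y → . B S X], [Y → . x B] }  — shift, reduce
  I5: { [X → id . id Y] }  — shift
  I6: { [B → . g S], [X → id id . Y], [Y → . B S X], [Y → . x B] }  — shift
  I7: { [B → . g S], [S → . B], [S → . S Y], [S → . g Y], [S → .], [Y → B . S X] }  — shift, reduce
  I8: { [X → id id Y .] }  — reduce
  I9: { [B → . g S], [B → g . S], [S → . B], [S → . S Y], [S → . g Y], [S → .] }  — shift, reduce
  I10: { [B → . g S], [Y → x . B] }  — shift
  I11: { [Y → x B .] }  — reduce
  I12: { [B → . g S], [B → g S .], [S → S . Y], [Y → . B S X], [Y → . x B] }  — shift, reduce
  I13: { [S → S Y .] }  — reduce
  I14: { [B → . g S], [S → . B], [S → . S Y], [S → . g Y], [S → .], [S → S . Y], [X → . S], [X → . id id Y], [Y → . B S X], [Y → . x B], [Y → B S . X] }  — shift, reduce
  I15: { [B → . g S], [S → . B], [S → . S Y], [S → . g Y], [S → .], [S → B .], [Y → B . S X] }  — shift, 2 reduces
  I16: { [Y → B S X .] }  — reduce
  I17: { [S → g Y .] }  — reduce

Conflict in state I0:
  Shift-reduce conflict between [S → .] and [B → . g S]
So the grammar is NOT LR(0).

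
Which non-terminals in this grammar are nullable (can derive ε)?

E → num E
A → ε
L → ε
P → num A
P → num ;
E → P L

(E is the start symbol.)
{ 'A', 'L' }

ε-productions: A → ε, L → ε
So A, L are immediately nullable.
No further non-terminal can be added: every production for the remaining non-terminals contains a terminal or a non-nullable non-terminal.
Nullable = { 'A', 'L' }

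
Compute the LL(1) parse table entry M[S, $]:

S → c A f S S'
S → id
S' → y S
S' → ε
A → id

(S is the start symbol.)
Empty (error entry)

To find M[S, $], we find productions for S where $ is in the predict set (PREDICT(N → α) = (FIRST(α) \ {ε}) ∪ (FOLLOW(N) if α ⇒* ε)).

S → c A f S S': PREDICT = { 'c' }
S → id: PREDICT = { 'id' }

M[S, $] is empty (no production applies)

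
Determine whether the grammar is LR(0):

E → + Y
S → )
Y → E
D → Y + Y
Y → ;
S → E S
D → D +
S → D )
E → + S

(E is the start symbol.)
A grammar is LR(0) if no state in the canonical LR(0) collection has:
  - both a shift item (dot before a terminal) and a complete item (shift-reduce conflict), or
  - two or more complete items (reduce-reduce conflict; the accept item [E' → E .] counts as a complete item here).

Augment with E' → E and build the canonical LR(0) collection (I0 = CLOSURE({[E' → . E]}), then GOTO on every symbol after a dot until no new states appear). It has 16 states:
  I0: { [E → . + S], [E → . + Y], [E' → . E] }  — shift
  I1: { [D → . D +], [D → . Y + Y], [E → + . S], [E → + . Y], [E → . + S], [E → . + Y], [S → . )], [S → . D )], [S → . E S], [Y → . ;], [Y → . E] }  — shift
  I2: { [E' → E .] }  — accept
  I3: { [S → ) .] }  — reduce
  I4: { [Y → ; .] }  — reduce
  I5: { [D → D . +], [S → D . )] }  — shift
  I6: { [D → . D +], [D → . Y + Y], [E → . + S], [E → . + Y], [S → . )], [S → . D )], [S → . E S], [S → E . S], [Y → . ;], [Y → . E], [Y → E .] }  — shift, reduce
  I7: { [E → + S .] }  — reduce
  I8: { [D → Y . + Y], [E → + Y .] }  — shift, reduce
  I9: { [D → Y + . Y], [E → . + S], [E → . + Y], [Y → . ;], [Y → . E] }  — shift
  I10: { [Y → E .] }  — reduce
  I11: { [D → Y + Y .] }  — reduce
  I12: { [S → E S .] }  — reduce
  I13: { [D → Y . + Y] }  — shift
  I14: { [S → D ) .] }  — reduce
  I15: { [D → D + .] }  — reduce

Conflict in state I6:
  Shift-reduce conflict between [Y → E .] and [E → . + S]
So the grammar is NOT LR(0).

Answer: No. Shift-reduce conflict between [Y → E .] and [E → . + S]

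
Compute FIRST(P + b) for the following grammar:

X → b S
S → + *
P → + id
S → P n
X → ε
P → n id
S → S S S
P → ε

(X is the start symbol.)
{ '+', 'n' }

FIRST sets of the non-terminals involved (from the grammar, by fixed-point iteration):
  FIRST(P) = { '+', 'n', ε }

To compute FIRST(P + b), process the symbols left to right:
Symbol P is a non-terminal. Add FIRST(P) \ {ε} = { '+', 'n' }
P is nullable (ε ∈ FIRST(P)), continue to the next symbol.
Symbol + is a terminal. Add '+' and stop.
FIRST(P + b) = { '+', 'n' }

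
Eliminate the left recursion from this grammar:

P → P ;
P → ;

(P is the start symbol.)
P → ; P'
P' → ; P'
P' → ε

P is directly left-recursive. The standard transformation for
  A → A α₁ | ... | A α_m | β₁ | ... | β_n
is
  A  → β₁ A' | ... | β_n A'
  A' → α₁ A' | ... | α_m A' | ε

P → ; becomes P → ; P'
P → P ; becomes P' → ; P'
Add P' → ε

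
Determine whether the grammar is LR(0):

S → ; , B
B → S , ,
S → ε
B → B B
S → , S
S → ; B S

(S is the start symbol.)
A grammar is LR(0) if no state in the canonical LR(0) collection has:
  - both a shift item (dot before a terminal) and a complete item (shift-reduce conflict), or
  - two or more complete items (reduce-reduce conflict; the accept item [S' → S .] counts as a complete item here).

Augment with S' → S and build the canonical LR(0) collection (I0 = CLOSURE({[S' → . S]}), then GOTO on every symbol after a dot until no new states appear). It has 14 states:
  I0: { [S → . , S], [S → . ; , B], [S → . ; B S], [S → .], [S' → . S] }  — shift, reduce
  I1: { [S → , . S], [S → . , S], [S → . ; , B], [S → . ; B S], [S → .] }  — shift, reduce
  I2: { [B → . B B], [B → . S , ,], [S → . , S], [S → . ; , B], [S → . ; B S], [S → .], [S → ; . , B], [S → ; . B S] }  — shift, reduce
  I3: { [S' → S .] }  — accept
  I4: { [B → . B B], [B → . S , ,], [S → , . S], [S → . , S], [S → . ; , B], [S → . ; B S], [S → .], [S → ; , . B] }  — shift, reduce
  I5: { [B → . B B], [B → . S , ,], [B → B . B], [S → . , S], [S → . ; , B], [S → . ; B S], [S → .], [S → ; B . S] }  — shift, reduce
  I6: { [B → S . , ,] }  — shift
  I7: { [B → S , . ,] }  — shift
  I8: { [B → S , , .] }  — reduce
  I9: { [B → . B B], [B → . S , ,], [B → B . B], [B → B B .], [S → . , S], [S → . ; , B], [S → . ; B S], [S → .] }  — shift, 2 reduces
  I10: { [B → S . , ,], [S → ; B S .] }  — shift, reduce
  I11: { [B → . B B], [B → . S , ,], [B → B . B], [S → . , S], [S → . ; , B], [S → . ; B S], [S → .], [S → ; , B .] }  — shift, 2 reduces
  I12: { [B → S . , ,], [S → , S .] }  — shift, reduce
  I13: { [S → , S .] }  — reduce

Conflict in state I0:
  Shift-reduce conflict between [S → .] and [S → . , S]
So the grammar is NOT LR(0).

Answer: No. Shift-reduce conflict between [S → .] and [S → . , S]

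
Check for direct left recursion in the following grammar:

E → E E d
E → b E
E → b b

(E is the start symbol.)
Yes, E is left-recursive

Direct left recursion occurs when N → N α for some non-terminal N (the right-hand side begins with the left-hand side itself).

E → E E d: LEFT RECURSIVE (starts with E)
E → b E: starts with b
E → b b: starts with b

The grammar has direct left recursion on: E.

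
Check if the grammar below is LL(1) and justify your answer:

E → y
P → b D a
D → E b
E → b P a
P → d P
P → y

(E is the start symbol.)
For E:
  PREDICT(E → y) = { 'y' }
  PREDICT(E → b P a) = { 'b' }
For P:
  PREDICT(P → b D a) = { 'b' }
  PREDICT(P → d P) = { 'd' }
  PREDICT(P → y) = { 'y' }
D has a single production, so nothing to check there.

All predict sets are disjoint. The grammar IS LL(1).

Answer: Yes, the grammar is LL(1).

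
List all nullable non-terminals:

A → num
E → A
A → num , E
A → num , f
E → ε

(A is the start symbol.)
ε-productions: E → ε
So E is immediately nullable.
No further non-terminal can be added: every production for the remaining non-terminals contains a terminal or a non-nullable non-terminal.
Nullable = { 'E' }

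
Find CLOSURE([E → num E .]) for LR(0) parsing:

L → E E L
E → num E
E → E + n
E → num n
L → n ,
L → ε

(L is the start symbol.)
To compute CLOSURE, for each item [A → α.Bβ] where B is a non-terminal, add [B → .γ] for all productions B → γ; repeat for the newly added items until nothing changes.

Start with: [E → num E .]
The dot is at the end, so nothing is added.

CLOSURE = { [E → num E .] }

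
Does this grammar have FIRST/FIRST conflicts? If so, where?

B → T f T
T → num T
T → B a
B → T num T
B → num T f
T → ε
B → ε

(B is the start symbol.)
A FIRST/FIRST conflict occurs when two productions N → α and N → β for the same non-terminal have FIRST(α) ∩ FIRST(β) ≠ ∅ (with ε ∈ FIRST of a nullable right-hand side, so two nullable alternatives also conflict).

FIRST sets of the non-terminals at (or reachable through a nullable prefix from) the front of some alternative:
  FIRST(T) = { 'a', 'f', 'num', ε }
  FIRST(B) = { 'a', 'f', 'num', ε }

Productions for B:
  B → T f T: FIRST = { 'a', 'f', 'num' }
  B → T num T: FIRST = { 'a', 'f', 'num' }
  B → num T f: FIRST = { 'num' }
  B → ε: FIRST = { ε }
Productions for T:
  T → num T: FIRST = { 'num' }
  T → B a: FIRST = { 'a', 'f', 'num' }
  T → ε: FIRST = { ε }

Conflict for B: B → T f T and B → T num T
  Overlap: { 'a', 'f', 'num' }
Conflict for B: B → T f T and B → num T f
  Overlap: { 'num' }
Conflict for B: B → T num T and B → num T f
  Overlap: { 'num' }
Conflict for T: T → num T and T → B a
  Overlap: { 'num' }

Answer: Yes. B → T f T / B → T num T on { 'a', 'f', 'num' }; B → T f T / B → num T f on { 'num' }; B → T num T / B → num T f on { 'num' }; T → num T / T → B a on { 'num' }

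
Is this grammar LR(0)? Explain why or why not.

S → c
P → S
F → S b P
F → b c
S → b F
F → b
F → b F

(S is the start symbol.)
No. Shift-reduce conflict between [F → b .] and [F → . b]

A grammar is LR(0) if no state in the canonical LR(0) collection has:
  - both a shift item (dot before a terminal) and a complete item (shift-reduce conflict), or
  - two or more complete items (reduce-reduce conflict; the accept item [S' → S .] counts as a complete item here).

Augment with S' → S and build the canonical LR(0) collection (I0 = CLOSURE({[S' → . S]}), then GOTO on every symbol after a dot until no new states appear). It has 12 states:
  I0: { [S → . b F], [S → . c], [S' → . S] }  — shift
  I1: { [S' → S .] }  — accept
  I2: { [F → . S b P], [F → . b F], [F → . b c], [F → . b], [S → . b F], [S → . c], [S → b . F] }  — shift
  I3: { [S → c .] }  — reduce
  I4: { [S → b F .] }  — reduce
  I5: { [F → S . b P] }  — shift
  I6: { [F → . S b P], [F → . b F], [F → . b c], [F → . b], [F → b . F], [F → b . c], [F → b .], [S → . b F], [S → . c], [S → b . F] }  — shift, reduce
  I7: { [F → b F .], [S → b F .] }  — 2 reduces
  I8: { [F → b c .], [S → c .] }  — 2 reduces
  I9: { [F → S b . P], [P → . S], [S → . b F], [S → . c] }  — shift
  I10: { [F → S b P .] }  — reduce
  I11: { [P → S .] }  — reduce

Conflict in state I6:
  Shift-reduce conflict between [F → b .] and [F → . b]
So the grammar is NOT LR(0).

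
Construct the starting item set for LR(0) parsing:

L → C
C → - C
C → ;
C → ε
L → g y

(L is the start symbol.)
{ [C → . - C], [C → . ;], [C → .], [L → . C], [L → . g y], [L' → . L] }

First, augment the grammar with L' → L
I₀ = CLOSURE({ [L' → . L] }):
  [L' → . L] has the dot before L: add [L → . C], [L → . g y]
  [L → . C] has the dot before C: add [C → . - C], [C → . ;], [C → .]
No further items can be added.

I₀ = { [C → . - C], [C → . ;], [C → .], [L → . C], [L → . g y], [L' → . L] }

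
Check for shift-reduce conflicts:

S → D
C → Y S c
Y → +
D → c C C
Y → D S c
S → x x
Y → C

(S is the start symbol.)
Yes — I7: [Y → C .] vs [D → . c C C]

Augment with S' → S and build the canonical LR(0) collection (I0 = CLOSURE({[S' → . S]}), then GOTO on every symbol after a dot until no new states appear). It has 15 states:
  I0: { [D → . c C C], [S → . D], [S → . x x], [S' → . S] }  — shift
  I1: { [S → D .] }  — reduce
  I2: { [S' → S .] }  — accept
  I3: { [C → . Y S c], [D → . c C C], [D → c . C C], [Y → . +], [Y → . C], [Y → . D S c] }  — shift
  I4: { [S → x . x] }  — shift
  I5: { [S → x x .] }  — reduce
  I6: { [Y → + .] }  — reduce
  I7: { [C → . Y S c], [D → . c C C], [D → c C . C], [Y → . +], [Y → . C], [Y → . D S c], [Y → C .] }  — shift, reduce
  I8: { [D → . c C C], [S → . D], [S → . x x], [Y → D . S c] }  — shift
  I9: { [C → Y . S c], [D → . c C C], [S → . D], [S → . x x] }  — shift
  I10: { [C → Y S . c] }  — shift
  I11: { [C → Y S c .] }  — reduce
  I12: { [Y → D S . c] }  — shift
  I13: { [Y → D S c .] }  — reduce
  I14: { [D → c C C .], [Y → C .] }  — 2 reduces

I7 contains reduce item [Y → C .] and shift items [D → . c C C], [Y → . +] — shift-reduce conflict.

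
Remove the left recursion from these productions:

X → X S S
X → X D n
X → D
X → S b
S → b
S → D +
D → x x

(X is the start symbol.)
X is directly left-recursive. The standard transformation for
  A → A α₁ | ... | A α_m | β₁ | ... | β_n
is
  A  → β₁ A' | ... | β_n A'
  A' → α₁ A' | ... | α_m A' | ε

X → D becomes X → D X'
X → S b becomes X → S b X'
X → X S S becomes X' → S S X'
X → X D n becomes X' → D n X'
Add X' → ε

Productions for other non-terminals are unchanged:
  S → b
  S → D +
  D → x x

Resulting grammar:
X → D X'
X → S b X'
X' → S S X'
X' → D n X'
X' → ε
S → b
S → D +
D → x x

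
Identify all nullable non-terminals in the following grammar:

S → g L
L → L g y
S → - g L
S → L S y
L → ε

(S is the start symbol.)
{ 'L' }

A non-terminal is nullable if it can derive ε (the empty string): either it has an ε-production, or it has a production whose right-hand side consists entirely of nullable non-terminals.

ε-productions: L → ε
So L is immediately nullable.
No further non-terminal can be added: every production for the remaining non-terminals contains a terminal or a non-nullable non-terminal.
Nullable = { 'L' }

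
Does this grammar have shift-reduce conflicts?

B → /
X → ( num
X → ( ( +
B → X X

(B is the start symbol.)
A shift-reduce conflict occurs when an LR(0) state has both:
  - a complete (reduce) item [A → α .] (dot at the end), and
  - a shift item [B → β . c γ] (dot before a terminal).

Augment with B' → B and build the canonical LR(0) collection (I0 = CLOSURE({[B' → . B]}), then GOTO on every symbol after a dot until no new states appear). It has 9 states:
  I0: { [B → . /], [B → . X X], [B' → . B], [X → . ( ( +], [X → . ( num] }  — shift
  I1: { [X → ( . ( +], [X → ( . num] }  — shift
  I2: { [B → / .] }  — reduce
  I3: { [B' → B .] }  — accept
  I4: { [B → X . X], [X → . ( ( +], [X → . ( num] }  — shift
  I5: { [B → X X .] }  — reduce
  I6: { [X → ( ( . +] }  — shift
  I7: { [X → ( num .] }  — reduce
  I8: { [X → ( ( + .] }  — reduce

No state contains both a complete item and a shift item.

Answer: No shift-reduce conflicts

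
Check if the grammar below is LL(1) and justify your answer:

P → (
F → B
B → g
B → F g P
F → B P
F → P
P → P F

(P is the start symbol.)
No. Predict set conflict for P: { '(' }

Relevant sets:
  FIRST(P) = { '(' }
  FIRST(B) = { '(', 'g' }
  FIRST(F) = { '(', 'g' }

For P:
  PREDICT(P → '(') = { '(' }
  PREDICT(P → P F) = { '(' }
For F:
  PREDICT(F → B) = { '(', 'g' }
  PREDICT(F → B P) = { '(', 'g' }
  PREDICT(F → P) = { '(' }
For B:
  PREDICT(B → g) = { 'g' }
  PREDICT(B → F g P) = { '(', 'g' }

Conflict found: Predict set conflict for P: { '(' }
The grammar is NOT LL(1).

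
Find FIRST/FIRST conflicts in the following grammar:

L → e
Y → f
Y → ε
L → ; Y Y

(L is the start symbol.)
No FIRST/FIRST conflicts.

Productions for L:
  L → e: FIRST = { 'e' }
  L → ; Y Y: FIRST = { ';' }
Productions for Y:
  Y → f: FIRST = { 'f' }
  Y → ε: FIRST = { ε }

All alternatives of each non-terminal have pairwise disjoint FIRST sets.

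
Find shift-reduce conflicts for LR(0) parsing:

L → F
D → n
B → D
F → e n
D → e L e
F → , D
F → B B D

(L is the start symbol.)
Augment with L' → L and build the canonical LR(0) collection (I0 = CLOSURE({[L' → . L]}), then GOTO on every symbol after a dot until no new states appear). It has 15 states:
  I0: { [B → . D], [D → . e L e], [D → . n], [F → . , D], [F → . B B D], [F → . e n], [L → . F], [L' → . L] }  — shift
  I1: { [D → . e L e], [D → . n], [F → , . D] }  — shift
  I2: { [B → . D], [D → . e L e], [D → . n], [F → B . B D] }  — shift
  I3: { [B → D .] }  — reduce
  I4: { [L → F .] }  — reduce
  I5: { [L' → L .] }  — accept
  I6: { [B → . D], [D → . e L e], [D → . n], [D → e . L e], [F → . , D], [F → . B B D], [F → . e n], [F → e . n], [L → . F] }  — shift
  I7: { [D → n .] }  — reduce
  I8: { [D → e L . e] }  — shift
  I9: { [D → n .], [F → e n .] }  — 2 reduces
  I10: { [D → e L e .] }  — reduce
  I11: { [D → . e L e], [D → . n], [F → B B . D] }  — shift
  I12: { [B → . D], [D → . e L e], [D → . n], [D → e . L e], [F → . , D], [F → . B B D], [F → . e n], [L → . F] }  — shift
  I13: { [F → B B D .] }  — reduce
  I14: { [F → , D .] }  — reduce

No state contains both a complete item and a shift item.

Answer: No shift-reduce conflicts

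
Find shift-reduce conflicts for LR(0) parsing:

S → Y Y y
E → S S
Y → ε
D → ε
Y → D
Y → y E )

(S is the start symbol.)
Yes — I0: [D → .] vs [Y → . y E )]; I3: [D → .] vs [Y → . y E )]; I4: [D → .] vs [Y → . y E )]; I6: [D → .] vs [Y → . y E )]

A shift-reduce conflict occurs when an LR(0) state has both:
  - a complete (reduce) item [A → α .] (dot at the end), and
  - a shift item [B → β . c γ] (dot before a terminal).

Augment with S' → S and build the canonical LR(0) collection (I0 = CLOSURE({[S' → . S]}), then GOTO on every symbol after a dot until no new states appear). It has 11 states:
  I0: { [D → .], [S → . Y Y y], [S' → . S], [Y → . D], [Y → . y E )], [Y → .] }  — shift, 2 reduces
  I1: { [Y → D .] }  — reduce
  I2: { [S' → S .] }  — accept
  I3: { [D → .], [S → Y . Y y], [Y → . D], [Y → . y E )], [Y → .] }  — shift, 2 reduces
  I4: { [D → .], [E → . S S], [S → . Y Y y], [Y → . D], [Y → . y E )], [Y → .], [Y → y . E )] }  — shift, 2 reduces
  I5: { [Y → y E . )] }  — shift
  I6: { [D → .], [E → S . S], [S → . Y Y y], [Y → . D], [Y → . y E )], [Y → .] }  — shift, 2 reduces
  I7: { [E → S S .] }  — reduce
  I8: { [Y → y E ) .] }  — reduce
  I9: { [S → Y Y . y] }  — shift
  I10: { [S → Y Y y .] }  — reduce

I0 contains reduce items [D → .], [Y → .] and shift item [Y → . y E )] — shift-reduce conflict.
I3 contains reduce items [D → .], [Y → .] and shift item [Y → . y E )] — shift-reduce conflict.
I4 contains reduce items [D → .], [Y → .] and shift item [Y → . y E )] — shift-reduce conflict.
I6 contains reduce items [D → .], [Y → .] and shift item [Y → . y E )] — shift-reduce conflict.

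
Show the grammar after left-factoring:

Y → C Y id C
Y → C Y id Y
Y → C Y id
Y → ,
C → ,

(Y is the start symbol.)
Left-factoring transforms A → αβ₁ | αβ₂ into A → αA' and A' → β₁ | β₂
(α is the longest common prefix among the alternatives). Repeat until
no nonterminal has two alternatives with a common prefix.

Round 1: Y has alternatives sharing prefix 'C Y id'. Introduce Y': Y → C Y id Y'
  Add: Y' → C
  Add: Y' → Y
  Add: Y' → ε

No remaining common prefixes — done.

Resulting grammar:
Y → C Y id Y'
Y' → C
Y' → Y
Y' → ε
Y → ,
C → ,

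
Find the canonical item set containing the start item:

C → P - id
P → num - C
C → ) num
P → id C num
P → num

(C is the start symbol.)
{ [C → . ) num], [C → . P - id], [C' → . C], [P → . id C num], [P → . num - C], [P → . num] }

First, augment the grammar with C' → C
I₀ = CLOSURE({ [C' → . C] }):
  [C' → . C] has the dot before C: add [C → . P - id], [C → . ) num]
  [C → . P - id] has the dot before P: add [P → . num - C], [P → . id C num], [P → . num]
No further items can be added.

I₀ = { [C → . ) num], [C → . P - id], [C' → . C], [P → . id C num], [P → . num - C], [P → . num] }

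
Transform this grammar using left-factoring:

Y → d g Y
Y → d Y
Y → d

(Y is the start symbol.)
Left-factoring transforms A → αβ₁ | αβ₂ into A → αA' and A' → β₁ | β₂
(α is the longest common prefix among the alternatives). Repeat until
no nonterminal has two alternatives with a common prefix.

Round 1: Y has alternatives sharing prefix 'd'. Introduce Y': Y → d Y'
  Add: Y' → g Y
  Add: Y' → Y
  Add: Y' → ε

No remaining common prefixes — done.

Resulting grammar:
Y → d Y'
Y' → g Y
Y' → Y
Y' → ε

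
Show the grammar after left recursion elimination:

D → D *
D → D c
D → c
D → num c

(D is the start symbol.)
D is directly left-recursive. The standard transformation for
  A → A α₁ | ... | A α_m | β₁ | ... | β_n
is
  A  → β₁ A' | ... | β_n A'
  A' → α₁ A' | ... | α_m A' | ε

D → c becomes D → c D'
D → num c becomes D → num c D'
D → D * becomes D' → * D'
D → D c becomes D' → c D'
Add D' → ε

Resulting grammar:
D → c D'
D → num c D'
D' → * D'
D' → c D'
D' → ε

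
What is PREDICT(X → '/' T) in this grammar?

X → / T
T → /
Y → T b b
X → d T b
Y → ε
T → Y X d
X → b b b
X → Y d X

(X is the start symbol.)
PREDICT(X → '/' T) = (FIRST(RHS) \ {ε}) ∪ (FOLLOW(X) if ε ∈ FIRST(RHS), i.e. RHS ⇒* ε)
FIRST('/' T) = { '/' }
ε ∉ FIRST('/' T), so FOLLOW(X) is not added.
PREDICT(X → '/' T) = { '/' }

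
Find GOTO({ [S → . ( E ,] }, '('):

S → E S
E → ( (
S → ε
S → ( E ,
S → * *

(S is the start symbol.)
{ [E → . ( (], [S → ( . E ,] }

GOTO(I, '(') = CLOSURE({ [A → αX.β] : [A → α.Xβ] ∈ I, X = '(' })

Items with dot before '(', with the dot advanced:
  [S → . ( E ,] → [S → ( . E ,]
Closure of the advanced items:
  [S → ( . E ,] has the dot before E: add [E → . ( (]

GOTO = { [E → . ( (], [S → ( . E ,] }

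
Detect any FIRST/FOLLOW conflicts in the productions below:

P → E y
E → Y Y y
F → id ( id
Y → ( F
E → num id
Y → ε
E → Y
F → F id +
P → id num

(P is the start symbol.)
Yes. E → Y Y y with FOLLOW(E) on { 'y' }; Y → '(' F with FOLLOW(Y) on { '(' }

A FIRST/FOLLOW conflict occurs when a non-terminal N has a nullable alternative N → β (β ⇒* ε) and another alternative N → α with FIRST(α) ∩ FOLLOW(N) ≠ ∅: on such a lookahead the parser cannot decide between expanding α and letting N vanish via β.

Nullable non-terminals: E, Y.
FIRST sets used below: FIRST(Y) = { '(', ε }

E: nullable alternative(s) E → Y; FOLLOW(E) = { 'y' }
  E → Y Y y: FIRST \ {ε} = { '(', 'y' } — overlaps FOLLOW(E) on { 'y' }: CONFLICT
  E → num id: FIRST \ {ε} = { 'num' } — disjoint from FOLLOW(E)
  E → Y: FIRST \ {ε} = { '(' } — this is the only nullable alternative, skip

Y: nullable alternative(s) Y → ε; FOLLOW(Y) = { '(', 'y' }
  Y → ( F: FIRST \ {ε} = { '(' } — overlaps FOLLOW(Y) on { '(' }: CONFLICT
  Y → ε: FIRST \ {ε} = { } — this is the only nullable alternative, skip

F, P have no nullable alternative, so no FIRST/FOLLOW check is needed there.

So the grammar has 2 FIRST/FOLLOW conflicts (marked CONFLICT above).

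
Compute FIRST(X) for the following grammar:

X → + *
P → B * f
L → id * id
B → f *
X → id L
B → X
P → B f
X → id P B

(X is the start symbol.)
{ '+', 'id' }

To compute FIRST(X), examine every production with X on the left-hand side, reading each right-hand side left to right until a non-nullable symbol is reached.

From X → + *:
  - '+' is a terminal: add '+' and stop
From X → id L:
  - id is a terminal: add 'id' and stop
From X → id P B:
  - id is a terminal: add 'id' and stop

Collecting: FIRST(X) = { '+', 'id' }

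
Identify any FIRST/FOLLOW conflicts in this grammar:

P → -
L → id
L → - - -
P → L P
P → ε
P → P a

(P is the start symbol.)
Yes. P → P a with FOLLOW(P) on { 'a' }

A FIRST/FOLLOW conflict occurs when a non-terminal N has a nullable alternative N → β (β ⇒* ε) and another alternative N → α with FIRST(α) ∩ FOLLOW(N) ≠ ∅: on such a lookahead the parser cannot decide between expanding α and letting N vanish via β.

Nullable non-terminals: P.
FIRST sets used below: FIRST(L) = { '-', 'id' }, FIRST(P) = { '-', 'a', 'id', ε }

P: nullable alternative(s) P → ε; FOLLOW(P) = { $, 'a' }
  P → -: FIRST \ {ε} = { '-' } — disjoint from FOLLOW(P)
  P → L P: FIRST \ {ε} = { '-', 'id' } — disjoint from FOLLOW(P)
  P → ε: FIRST \ {ε} = { } — this is the only nullable alternative, skip
  P → P a: FIRST \ {ε} = { '-', 'a', 'id' } — overlaps FOLLOW(P) on { 'a' }: CONFLICT

L has no nullable alternative, so no FIRST/FOLLOW check is needed there.

So the grammar has 1 FIRST/FOLLOW conflict (marked CONFLICT above).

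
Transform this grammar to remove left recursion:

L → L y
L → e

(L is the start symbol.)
L → e L'
L' → y L'
L' → ε

L is directly left-recursive. The standard transformation for
  A → A α₁ | ... | A α_m | β₁ | ... | β_n
is
  A  → β₁ A' | ... | β_n A'
  A' → α₁ A' | ... | α_m A' | ε

L → e becomes L → e L'
L → L y becomes L' → y L'
Add L' → ε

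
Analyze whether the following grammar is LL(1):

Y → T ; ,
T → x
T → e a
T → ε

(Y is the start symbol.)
Yes, the grammar is LL(1).

A grammar is LL(1) if for each non-terminal N with multiple productions, the predict sets of those productions are pairwise disjoint, where PREDICT(N → α) = (FIRST(α) \ {ε}) ∪ (FOLLOW(N) if α ⇒* ε).

Relevant sets:
  FOLLOW(T) = { ';' }

For T:
  PREDICT(T → x) = { 'x' }
  PREDICT(T → e a) = { 'e' }
  PREDICT(T → ε) = { ';' }
Y has a single production, so nothing to check there.

All predict sets are disjoint. The grammar IS LL(1).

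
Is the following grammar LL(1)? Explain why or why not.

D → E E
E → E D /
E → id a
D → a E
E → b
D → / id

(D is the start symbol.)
Relevant sets:
  FIRST(E) = { 'b', 'id' }

For D:
  PREDICT(D → E E) = { 'b', 'id' }
  PREDICT(D → a E) = { 'a' }
  PREDICT(D → '/' id) = { '/' }
For E:
  PREDICT(E → E D '/') = { 'b', 'id' }
  PREDICT(E → id a) = { 'id' }
  PREDICT(E → b) = { 'b' }

Conflict found: Predict set conflict for E: { 'id' }
The grammar is NOT LL(1).

Answer: No. Predict set conflict for E: { 'id' }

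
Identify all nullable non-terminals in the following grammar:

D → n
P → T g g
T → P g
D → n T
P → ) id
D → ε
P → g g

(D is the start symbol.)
A non-terminal is nullable if it can derive ε (the empty string): either it has an ε-production, or it has a production whose right-hand side consists entirely of nullable non-terminals.

ε-productions: D → ε
So D is immediately nullable.
No further non-terminal can be added: every production for the remaining non-terminals contains a terminal or a non-nullable non-terminal.
Nullable = { 'D' }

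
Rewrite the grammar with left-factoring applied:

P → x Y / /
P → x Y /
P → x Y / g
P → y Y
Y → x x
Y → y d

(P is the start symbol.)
Left-factoring transforms A → αβ₁ | αβ₂ into A → αA' and A' → β₁ | β₂
(α is the longest common prefix among the alternatives). Repeat until
no nonterminal has two alternatives with a common prefix.

Round 1: P has alternatives sharing prefix 'x Y /'. Introduce P': P → x Y / P'
  Add: P' → /
  Add: P' → ε
  Add: P' → g

No remaining common prefixes — done.

Resulting grammar:
P → x Y / P'
P' → /
P' → ε
P' → g
P → y Y
Y → x x
Y → y d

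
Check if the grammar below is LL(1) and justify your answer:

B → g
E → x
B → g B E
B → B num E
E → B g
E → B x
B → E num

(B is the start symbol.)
No. Predict set conflict for B: { 'g' }

A grammar is LL(1) if for each non-terminal N with multiple productions, the predict sets of those productions are pairwise disjoint, where PREDICT(N → α) = (FIRST(α) \ {ε}) ∪ (FOLLOW(N) if α ⇒* ε).

Relevant sets:
  FIRST(B) = { 'g', 'x' }
  FIRST(E) = { 'g', 'x' }

For B:
  PREDICT(B → g) = { 'g' }
  PREDICT(B → g B E) = { 'g' }
  PREDICT(B → B num E) = { 'g', 'x' }
  PREDICT(B → E num) = { 'g', 'x' }
For E:
  PREDICT(E → x) = { 'x' }
  PREDICT(E → B g) = { 'g', 'x' }
  PREDICT(E → B x) = { 'g', 'x' }

Conflict found: Predict set conflict for B: { 'g' }
The grammar is NOT LL(1).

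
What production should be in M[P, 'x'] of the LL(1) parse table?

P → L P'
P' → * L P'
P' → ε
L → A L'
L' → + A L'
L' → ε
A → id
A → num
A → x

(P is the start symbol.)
To find M[P, 'x'], we find productions for P where 'x' is in the predict set (PREDICT(N → α) = (FIRST(α) \ {ε}) ∪ (FOLLOW(N) if α ⇒* ε)).

Relevant sets:
  FIRST(L) = { 'id', 'num', 'x' }

P → L P': PREDICT = { 'id', 'num', 'x' }
  'x' is in predict set, so this production goes in M[P, 'x']

M[P, 'x'] = P → L P'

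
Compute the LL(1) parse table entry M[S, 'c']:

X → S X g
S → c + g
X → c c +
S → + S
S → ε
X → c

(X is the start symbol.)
S → c + g, S → ε

To find M[S, 'c'], we find productions for S where 'c' is in the predict set (PREDICT(N → α) = (FIRST(α) \ {ε}) ∪ (FOLLOW(N) if α ⇒* ε)).

Relevant sets:
  FOLLOW(S) = { '+', 'c' }

S → c + g: PREDICT = { 'c' }
  'c' is in predict set, so this production goes in M[S, 'c']
S → + S: PREDICT = { '+' }
S → ε: PREDICT = { '+', 'c' }
  'c' is in predict set, so this production goes in M[S, 'c']

M[S, 'c'] = S → c + g, S → ε  (a multiply-defined cell — the grammar is not LL(1))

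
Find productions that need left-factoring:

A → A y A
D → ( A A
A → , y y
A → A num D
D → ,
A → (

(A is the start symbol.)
Left-factoring is needed when two productions for the same non-terminal
share a common prefix on the right-hand side.

Productions for A:
  A → A y A
  A → , y y
  A → A num D
  A → (
Productions for D:
  D → ( A A
  D → ,

Found common prefix 'A' in productions for A

Answer: Yes, A has productions with common prefix 'A'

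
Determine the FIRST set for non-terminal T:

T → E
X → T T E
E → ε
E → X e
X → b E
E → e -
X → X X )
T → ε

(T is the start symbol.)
{ ')', 'b', 'e', ε }

To compute FIRST(T), examine every production with T on the left-hand side, reading each right-hand side left to right until a non-nullable symbol is reached.

FIRST sets of the other non-terminals involved (by the same procedure, iterated to a fixed point):
  FIRST(E) = { ')', 'b', 'e', ε }

From T → E:
  - E is a non-terminal: add FIRST(E) \ {ε} = { ')', 'b', 'e' }
    E is nullable and nothing follows, so the whole right-hand side can vanish: ε ∈ FIRST(T)
From T → ε:
  - ε-production, so ε ∈ FIRST(T)

Collecting: FIRST(T) = { ')', 'b', 'e', ε }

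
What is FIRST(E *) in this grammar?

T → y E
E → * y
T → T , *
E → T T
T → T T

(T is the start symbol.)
FIRST sets of the non-terminals involved (from the grammar, by fixed-point iteration):
  FIRST(E) = { '*', 'y' }

To compute FIRST(E *), process the symbols left to right:
Symbol E is a non-terminal. Add FIRST(E) \ {ε} = { '*', 'y' }
E is not nullable (ε ∉ FIRST(E)), so stop here.
FIRST(E *) = { '*', 'y' }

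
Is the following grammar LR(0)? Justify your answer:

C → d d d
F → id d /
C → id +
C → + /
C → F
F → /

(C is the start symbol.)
Augment with C' → C and build the canonical LR(0) collection (I0 = CLOSURE({[C' → . C]}), then GOTO on every symbol after a dot until no new states appear). It has 13 states:
  I0: { [C → . + /], [C → . F], [C → . d d d], [C → . id +], [C' → . C], [F → . /], [F → . id d /] }  — shift
  I1: { [C → + . /] }  — shift
  I2: { [F → / .] }  — reduce
  I3: { [C' → C .] }  — accept
  I4: { [C → F .] }  — reduce
  I5: { [C → d . d d] }  — shift
  I6: { [C → id . +], [F → id . d /] }  — shift
  I7: { [C → id + .] }  — reduce
  I8: { [F → id d . /] }  — shift
  I9: { [F → id d / .] }  — reduce
  I10: { [C → d d . d] }  — shift
  I11: { [C → d d d .] }  — reduce
  I12: { [C → + / .] }  — reduce

Every state is either a pure shift/goto state or contains exactly one complete item and nothing to shift — no conflicts. The grammar is LR(0).

Answer: Yes, the grammar is LR(0)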